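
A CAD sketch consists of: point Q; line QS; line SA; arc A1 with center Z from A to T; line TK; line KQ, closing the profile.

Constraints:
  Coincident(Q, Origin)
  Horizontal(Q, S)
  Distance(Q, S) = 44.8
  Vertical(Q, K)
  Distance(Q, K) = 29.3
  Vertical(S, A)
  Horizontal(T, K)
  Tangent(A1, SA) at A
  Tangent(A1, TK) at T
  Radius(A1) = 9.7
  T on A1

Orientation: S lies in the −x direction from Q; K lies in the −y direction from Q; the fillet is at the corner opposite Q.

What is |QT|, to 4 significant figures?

45.72

The virtual corner opposite Q is at (-44.80, -29.30). The tangent condition forces ZA to be normal to SA and the tangent condition forces ZT to be normal to TK, with radius 9.7, so the center Z sits 9.7 in from both sides at Z = (-35.10, -19.60). That places the tangent points at A = (-44.80, -19.60) on SA and T = (-35.10, -29.30) on TK. Then |QT| = |T − Q| = 45.72.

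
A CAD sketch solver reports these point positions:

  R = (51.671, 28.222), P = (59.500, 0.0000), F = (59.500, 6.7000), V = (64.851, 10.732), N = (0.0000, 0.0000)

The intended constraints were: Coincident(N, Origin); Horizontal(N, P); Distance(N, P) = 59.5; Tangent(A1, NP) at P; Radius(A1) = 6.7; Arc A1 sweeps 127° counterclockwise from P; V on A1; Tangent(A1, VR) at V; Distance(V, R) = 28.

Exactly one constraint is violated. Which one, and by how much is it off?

Distance(V, R) = 28 — off by 6.10.

N = (0.00, 0.00) ✓; N.y = 0.00, P.y = 0.00 ✓; |NP| = 59.50 ✓; ∠(FP, PN) = 90.00° ✓; |FP| = 6.700 ✓; bearing(F→V) − bearing(F→P) = 127.0° ✓; |FV| = 6.700 ✓; ∠(FV, VR) = 90.00° ✓; |VR| = 21.90 ✗.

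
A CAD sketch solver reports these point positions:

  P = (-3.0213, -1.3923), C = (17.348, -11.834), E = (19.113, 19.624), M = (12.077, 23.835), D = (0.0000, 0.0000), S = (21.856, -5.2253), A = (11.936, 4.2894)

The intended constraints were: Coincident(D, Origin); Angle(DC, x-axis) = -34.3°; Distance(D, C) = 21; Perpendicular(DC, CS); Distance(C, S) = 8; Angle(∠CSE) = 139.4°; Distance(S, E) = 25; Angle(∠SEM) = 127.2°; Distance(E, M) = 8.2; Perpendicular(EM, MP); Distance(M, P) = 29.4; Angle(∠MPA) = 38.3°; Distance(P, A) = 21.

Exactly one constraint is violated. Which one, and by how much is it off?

Distance(P, A) = 21 — off by 5.00.

D = (0.00, 0.00) ✓; DC at -34.30° ✓; |DC| = 21.00 ✓; ∠(DC, CS) = 90.00° ✓; |CS| = 8.000 ✓; ∠CSE = 139.4° ✓; |SE| = 25.00 ✓; ∠SEM = 127.2° ✓; |EM| = 8.200 ✓; ∠(EM, MP) = 90.00° ✓; |MP| = 29.40 ✓; ∠MPA = 38.30° ✓; |PA| = 16.00 ✗.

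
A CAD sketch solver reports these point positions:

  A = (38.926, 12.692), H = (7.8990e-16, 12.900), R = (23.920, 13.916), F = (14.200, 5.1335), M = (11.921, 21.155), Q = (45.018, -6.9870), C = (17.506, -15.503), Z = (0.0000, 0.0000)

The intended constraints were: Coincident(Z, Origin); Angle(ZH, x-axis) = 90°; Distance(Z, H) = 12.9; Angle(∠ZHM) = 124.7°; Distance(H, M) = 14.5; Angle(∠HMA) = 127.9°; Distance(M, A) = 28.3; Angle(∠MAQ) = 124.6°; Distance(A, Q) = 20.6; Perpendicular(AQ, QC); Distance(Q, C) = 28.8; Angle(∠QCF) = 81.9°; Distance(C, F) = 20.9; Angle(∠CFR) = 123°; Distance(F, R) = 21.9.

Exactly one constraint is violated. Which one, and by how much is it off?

Distance(F, R) = 21.9 — off by 8.80.

Z = (0.00, 0.00) ✓; ZH at 90.00° ✓; |ZH| = 12.90 ✓; ∠ZHM = 124.7° ✓; |HM| = 14.50 ✓; ∠HMA = 127.9° ✓; |MA| = 28.30 ✓; ∠MAQ = 124.6° ✓; |AQ| = 20.60 ✓; ∠(AQ, QC) = 90.00° ✓; |QC| = 28.80 ✓; ∠QCF = 81.90° ✓; |CF| = 20.90 ✓; ∠CFR = 123.0° ✓; |FR| = 13.10 ✗.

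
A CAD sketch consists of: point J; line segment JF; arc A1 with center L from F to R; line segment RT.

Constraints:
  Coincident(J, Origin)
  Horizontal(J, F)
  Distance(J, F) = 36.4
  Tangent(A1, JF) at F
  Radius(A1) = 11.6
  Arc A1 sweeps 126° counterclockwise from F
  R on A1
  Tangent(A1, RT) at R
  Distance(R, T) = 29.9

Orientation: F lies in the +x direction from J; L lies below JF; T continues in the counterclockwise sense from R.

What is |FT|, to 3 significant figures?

43.4

J is at the origin; J and F share the same y with |JF| = 36.4 and F on the +x side, so F = (36.4, 0.00). Tangency of A1 to JF means the radius LF is perpendicular to JF, so L = F + (0, -11.6) = (36.4, -11.6). On A1, F sits at bearing 90° from L; a 126° counterclockwise sweep puts R at bearing 216°, so R = L + 11.6·(cos 216°, sin 216°) = (27.0, -18.4). Since A1 is tangent to RT there, LR ⟂ RT, so RT runs along (−sin 216°, cos 216°); with |RT| = 29.9, T = (44.6, -42.6). Then |FT| = |T − F| = 43.4.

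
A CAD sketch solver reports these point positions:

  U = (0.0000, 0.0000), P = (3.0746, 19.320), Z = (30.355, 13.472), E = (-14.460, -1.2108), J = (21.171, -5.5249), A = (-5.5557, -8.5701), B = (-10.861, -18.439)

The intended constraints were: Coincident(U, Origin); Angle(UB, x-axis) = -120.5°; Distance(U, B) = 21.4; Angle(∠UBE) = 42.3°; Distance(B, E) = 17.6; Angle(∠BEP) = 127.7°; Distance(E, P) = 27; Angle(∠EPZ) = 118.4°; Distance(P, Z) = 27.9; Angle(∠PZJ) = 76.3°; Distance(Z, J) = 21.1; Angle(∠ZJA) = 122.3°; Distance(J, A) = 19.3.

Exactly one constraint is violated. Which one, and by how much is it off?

Distance(J, A) = 19.3 — off by 7.60.

U = (0.00, 0.00) ✓; UB at -120.5° ✓; |UB| = 21.40 ✓; ∠UBE = 42.30° ✓; |BE| = 17.60 ✓; ∠BEP = 127.7° ✓; |EP| = 27.00 ✓; ∠EPZ = 118.4° ✓; |PZ| = 27.90 ✓; ∠PZJ = 76.30° ✓; |ZJ| = 21.10 ✓; ∠ZJA = 122.3° ✓; |JA| = 26.90 ✗.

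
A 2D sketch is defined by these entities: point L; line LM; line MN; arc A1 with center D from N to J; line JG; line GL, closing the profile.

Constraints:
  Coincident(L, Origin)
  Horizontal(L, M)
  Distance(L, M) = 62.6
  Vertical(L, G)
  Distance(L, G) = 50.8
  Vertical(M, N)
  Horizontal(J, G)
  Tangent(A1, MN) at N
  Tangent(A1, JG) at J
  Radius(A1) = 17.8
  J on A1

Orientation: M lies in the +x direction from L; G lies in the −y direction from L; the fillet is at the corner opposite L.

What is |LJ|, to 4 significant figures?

67.73

L is at the origin; LM is horizontal with |LM| = 62.6 and M on the +x side, so M = (62.60, 0.000). L and G share the same x with |LG| = 50.8 and G on the −y side, so G = (0.000, -50.80). The virtual corner opposite L is at (62.60, -50.80). Tangency of A1 to MN means the radius DN is perpendicular to MN and A1 meets JG tangentially, so DJ is at right angles to JG, with radius 17.8, so the center D sits 17.8 in from both sides at D = (44.80, -33.00). That places the tangent points at N = (62.60, -33.00) on MN and J = (44.80, -50.80) on JG. Then |LJ| = |J − L| = 67.73.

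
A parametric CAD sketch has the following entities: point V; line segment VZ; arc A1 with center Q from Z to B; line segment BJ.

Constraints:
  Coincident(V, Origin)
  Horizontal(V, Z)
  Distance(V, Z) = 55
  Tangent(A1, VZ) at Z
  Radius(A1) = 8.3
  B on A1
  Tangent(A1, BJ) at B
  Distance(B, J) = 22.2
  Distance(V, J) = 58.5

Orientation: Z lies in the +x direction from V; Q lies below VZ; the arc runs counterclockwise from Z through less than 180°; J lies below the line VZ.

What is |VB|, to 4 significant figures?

47.67

Checks: |QB| = 8.300 ✓; ∠(QB, BJ) = 90.00° ✓; |BJ| = 22.20 ✓; |VJ| = 58.50 ✓.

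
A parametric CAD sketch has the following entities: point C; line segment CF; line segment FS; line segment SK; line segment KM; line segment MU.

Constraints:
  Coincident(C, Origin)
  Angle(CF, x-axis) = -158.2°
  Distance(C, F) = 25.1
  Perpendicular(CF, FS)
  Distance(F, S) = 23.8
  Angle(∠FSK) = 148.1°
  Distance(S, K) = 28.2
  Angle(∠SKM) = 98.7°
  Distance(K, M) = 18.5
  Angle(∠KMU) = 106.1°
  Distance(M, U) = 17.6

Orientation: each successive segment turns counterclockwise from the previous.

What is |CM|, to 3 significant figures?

41.0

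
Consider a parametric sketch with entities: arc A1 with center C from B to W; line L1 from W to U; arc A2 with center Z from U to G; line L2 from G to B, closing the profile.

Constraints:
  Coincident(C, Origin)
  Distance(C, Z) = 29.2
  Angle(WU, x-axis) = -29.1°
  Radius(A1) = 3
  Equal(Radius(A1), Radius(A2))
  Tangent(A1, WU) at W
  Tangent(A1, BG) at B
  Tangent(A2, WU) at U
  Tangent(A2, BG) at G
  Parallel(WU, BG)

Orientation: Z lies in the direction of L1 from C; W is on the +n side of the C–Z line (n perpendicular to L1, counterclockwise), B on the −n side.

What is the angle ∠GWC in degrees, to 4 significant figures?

78.39°

The slot axis is L1's direction at -29.1°, so u = (cos -29.1°, sin -29.1°) = (0.8738, -0.4863) and n = (−sin -29.1°, cos -29.1°) = (0.4863, 0.8738). C is at the origin and Z lies 29.2 along u from C, so Z = 29.2·u = (25.51, -14.20). Tangency of A1 to both parallel lines with radius 3.0 puts W and B at C ± 3.0·n: W = (1.459, 2.621), B = (-1.459, -2.621). Equal radii place U and G the same way about Z: U = Z + 3.0·n = (26.97, -11.58), G = Z − 3.0·n = (24.06, -16.82). Then cos ∠GWC = WG·WC / (|WG||WC|), giving 78.39°.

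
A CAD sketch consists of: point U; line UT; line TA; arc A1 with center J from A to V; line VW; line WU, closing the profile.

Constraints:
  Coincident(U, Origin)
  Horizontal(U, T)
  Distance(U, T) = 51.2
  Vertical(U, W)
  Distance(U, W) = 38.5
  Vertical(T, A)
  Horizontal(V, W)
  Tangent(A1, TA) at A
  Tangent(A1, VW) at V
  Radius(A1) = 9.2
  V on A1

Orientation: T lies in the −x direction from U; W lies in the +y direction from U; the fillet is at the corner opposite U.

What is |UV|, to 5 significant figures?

56.976

The virtual corner opposite U is at (-51.200, 38.500). Tangency of A1 to TA means the radius JA is perpendicular to TA and tangency of A1 to VW means the radius JV is perpendicular to VW, with radius 9.2, so the center J sits 9.2 in from both sides at J = (-42.000, 29.300). That places the tangent points at A = (-51.200, 29.300) on TA and V = (-42.000, 38.500) on VW. Then |UV| = |V − U| = 56.976.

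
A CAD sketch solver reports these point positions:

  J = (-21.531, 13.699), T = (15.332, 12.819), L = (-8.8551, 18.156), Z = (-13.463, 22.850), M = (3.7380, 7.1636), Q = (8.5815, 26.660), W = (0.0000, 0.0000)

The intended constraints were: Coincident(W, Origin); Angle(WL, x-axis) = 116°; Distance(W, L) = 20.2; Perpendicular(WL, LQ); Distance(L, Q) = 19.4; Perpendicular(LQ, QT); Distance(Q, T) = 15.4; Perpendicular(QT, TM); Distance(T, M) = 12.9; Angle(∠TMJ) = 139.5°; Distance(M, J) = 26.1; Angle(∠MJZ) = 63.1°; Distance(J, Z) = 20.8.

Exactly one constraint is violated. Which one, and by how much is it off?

Distance(J, Z) = 20.8 — off by 8.60.

W = (0.00, 0.00) ✓; WL at 116.0° ✓; |WL| = 20.20 ✓; ∠(WL, LQ) = 90.00° ✓; |LQ| = 19.40 ✓; ∠(LQ, QT) = 90.00° ✓; |QT| = 15.40 ✓; ∠(QT, TM) = 90.00° ✓; |TM| = 12.90 ✓; ∠TMJ = 139.5° ✓; |MJ| = 26.10 ✓; ∠MJZ = 63.10° ✓; |JZ| = 12.20 ✗.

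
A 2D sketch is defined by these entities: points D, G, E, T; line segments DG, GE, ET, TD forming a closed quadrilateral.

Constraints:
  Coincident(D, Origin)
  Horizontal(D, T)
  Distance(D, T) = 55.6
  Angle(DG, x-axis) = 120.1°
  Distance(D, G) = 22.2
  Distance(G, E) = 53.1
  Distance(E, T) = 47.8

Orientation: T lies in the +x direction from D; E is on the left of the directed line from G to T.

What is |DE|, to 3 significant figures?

56.6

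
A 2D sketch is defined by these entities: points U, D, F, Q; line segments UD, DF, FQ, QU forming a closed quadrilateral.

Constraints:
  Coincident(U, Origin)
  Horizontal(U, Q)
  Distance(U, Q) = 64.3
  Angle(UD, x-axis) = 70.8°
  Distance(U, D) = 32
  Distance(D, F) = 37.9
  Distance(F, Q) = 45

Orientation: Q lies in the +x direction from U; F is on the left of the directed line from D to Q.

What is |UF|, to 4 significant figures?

62.45

Checks: |DF| = 37.90 ✓; |FQ| = 45.00 ✓.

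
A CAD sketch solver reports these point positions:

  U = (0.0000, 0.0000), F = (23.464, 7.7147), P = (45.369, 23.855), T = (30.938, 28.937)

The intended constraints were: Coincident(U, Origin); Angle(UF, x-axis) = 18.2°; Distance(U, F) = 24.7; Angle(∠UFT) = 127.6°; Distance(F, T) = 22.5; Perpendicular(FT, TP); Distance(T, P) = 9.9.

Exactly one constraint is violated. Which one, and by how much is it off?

Distance(T, P) = 9.9 — off by 5.40.

U = (0.00, 0.00) ✓; UF at 18.20° ✓; |UF| = 24.70 ✓; ∠UFT = 127.6° ✓; |FT| = 22.50 ✓; ∠(FT, TP) = 90.00° ✓; |TP| = 15.30 ✗.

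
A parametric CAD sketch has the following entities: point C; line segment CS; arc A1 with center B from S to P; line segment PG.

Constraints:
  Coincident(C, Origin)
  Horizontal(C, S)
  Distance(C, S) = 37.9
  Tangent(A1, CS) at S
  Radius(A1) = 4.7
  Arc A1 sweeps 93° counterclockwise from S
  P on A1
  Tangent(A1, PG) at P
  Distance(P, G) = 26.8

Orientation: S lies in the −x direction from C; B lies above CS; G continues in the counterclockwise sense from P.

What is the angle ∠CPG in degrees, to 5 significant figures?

101.47°

C is at the origin; C and S share the same y with |CS| = 37.9 and S on the −x side, so S = (-37.900, 0.0000). Tangency of A1 to CS means the radius BS is perpendicular to CS, so B = S + (0, 4.7) = (-37.900, 4.7000). On A1, S sits at bearing -90° from B; a 93° counterclockwise sweep puts P at bearing 3°, so P = B + 4.7·(cos 3°, sin 3°) = (-33.206, 4.9460). Tangency of A1 to PG means the radius BP is perpendicular to PG, so PG runs along (−sin 3°, cos 3°); with |PG| = 26.8, G = (-34.609, 31.709). Then cos ∠CPG = PC·PG / (|PC||PG|), giving 101.47°.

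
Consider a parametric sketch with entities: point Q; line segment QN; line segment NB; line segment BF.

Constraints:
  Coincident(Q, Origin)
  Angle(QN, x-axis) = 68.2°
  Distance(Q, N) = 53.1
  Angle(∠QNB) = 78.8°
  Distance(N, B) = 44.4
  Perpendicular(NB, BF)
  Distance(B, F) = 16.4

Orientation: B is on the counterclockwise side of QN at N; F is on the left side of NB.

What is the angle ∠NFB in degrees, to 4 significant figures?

69.73°

Q is at the origin; QN runs at 68.2° with length 53.1, so N = 53.1·(cos 68.2°, sin 68.2°) = (19.72, 49.30). ∠QNB = 78.8°, so NB runs at 68.2° + (180° − 78.8°) = 169.4° from the x-axis; with |NB| = 44.4, B = N + 44.4·(cos 169.4°, sin 169.4°) = (-23.92, 57.47). NB is perpendicular to BF; with |BF| = 16.4 on the left of NB, F = B + 16.4·(-0.1840, -0.9829) = (-26.94, 41.35). Then cos ∠NFB = FN·FB / (|FN||FB|), giving 69.73°.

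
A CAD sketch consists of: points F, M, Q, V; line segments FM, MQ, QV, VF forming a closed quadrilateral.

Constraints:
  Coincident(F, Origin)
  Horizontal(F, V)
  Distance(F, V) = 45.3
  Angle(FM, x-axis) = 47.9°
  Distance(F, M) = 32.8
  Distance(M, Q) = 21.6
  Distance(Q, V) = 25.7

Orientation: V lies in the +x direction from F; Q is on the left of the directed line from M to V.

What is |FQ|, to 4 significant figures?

50.54

F is at the origin; F and V share the same y with |FV| = 45.3 and V in +x, so V = (45.3, 0). FM runs at 47.9° with |FM| = 32.8, so M = (21.99, 24.34). Q is determined by |MQ| = 21.6 and |QV| = 25.7 together: it lies at the intersection of circle(M, 21.6) and circle(V, 25.7). With |MV| = 33.70, the foot of the radical line on MV is 13.97 from M and the perpendicular offset is √(21.6² − 13.97²) = 16.47. Taking the left-of-MV solution: Q = (43.55, 25.64).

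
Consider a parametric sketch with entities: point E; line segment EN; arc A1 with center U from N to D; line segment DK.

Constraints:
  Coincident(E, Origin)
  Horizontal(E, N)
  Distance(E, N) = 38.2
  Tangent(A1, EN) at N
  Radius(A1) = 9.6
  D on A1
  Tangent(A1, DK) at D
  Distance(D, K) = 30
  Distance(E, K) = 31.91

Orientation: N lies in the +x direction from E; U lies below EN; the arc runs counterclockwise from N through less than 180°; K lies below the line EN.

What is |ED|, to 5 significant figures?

30.558

Checks: |EN| = 38.20 ✓; |UD| = 9.600 ✓; ∠(UD, DK) = 90.00° ✓; |DK| = 30.00 ✓; |EK| = 31.91 ✓.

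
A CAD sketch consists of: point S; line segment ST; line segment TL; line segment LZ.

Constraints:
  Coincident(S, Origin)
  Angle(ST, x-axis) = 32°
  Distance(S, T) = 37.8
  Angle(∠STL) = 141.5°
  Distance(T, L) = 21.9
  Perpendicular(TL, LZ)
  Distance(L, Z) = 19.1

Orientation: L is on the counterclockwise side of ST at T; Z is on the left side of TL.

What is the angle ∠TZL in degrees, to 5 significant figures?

48.907°

∠STL = 141.5°, so TL runs at 32.0° + (180° − 141.5°) = 70.500° from the x-axis; with |TL| = 21.9, L = T + 21.9·(cos 70.500°, sin 70.500°) = (39.367, 40.675). TL is perpendicular to LZ; with |LZ| = 19.1 on the left of TL, Z = L + 19.1·(-0.94264, 0.33381) = (21.362, 47.051). Then cos ∠TZL = ZT·ZL / (|ZT||ZL|), giving 48.907°.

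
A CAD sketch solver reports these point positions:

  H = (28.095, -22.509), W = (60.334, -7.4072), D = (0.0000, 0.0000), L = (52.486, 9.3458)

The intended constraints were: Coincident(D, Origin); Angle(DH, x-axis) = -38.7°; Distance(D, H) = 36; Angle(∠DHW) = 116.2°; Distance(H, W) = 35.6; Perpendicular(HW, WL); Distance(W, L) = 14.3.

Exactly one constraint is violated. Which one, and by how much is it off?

Distance(W, L) = 14.3 — off by 4.20.

D = (0.00, 0.00) ✓; DH at -38.70° ✓; |DH| = 36.00 ✓; ∠DHW = 116.2° ✓; |HW| = 35.60 ✓; ∠(HW, WL) = 90.00° ✓; |WL| = 18.50 ✗.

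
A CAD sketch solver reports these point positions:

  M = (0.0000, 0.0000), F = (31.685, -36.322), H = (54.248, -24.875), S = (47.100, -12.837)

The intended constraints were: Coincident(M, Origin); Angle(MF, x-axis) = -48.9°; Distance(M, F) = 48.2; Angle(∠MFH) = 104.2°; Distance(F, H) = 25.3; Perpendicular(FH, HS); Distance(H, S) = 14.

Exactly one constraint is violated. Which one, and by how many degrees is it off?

Perpendicular(FH, HS) — off by 3.80°.

M = (0.00, 0.00) ✓; MF at -48.90° ✓; |MF| = 48.20 ✓; ∠MFH = 104.2° ✓; |FH| = 25.30 ✓; ∠(FH, HS) = 93.80° ✗; |HS| = 14.00 ✓.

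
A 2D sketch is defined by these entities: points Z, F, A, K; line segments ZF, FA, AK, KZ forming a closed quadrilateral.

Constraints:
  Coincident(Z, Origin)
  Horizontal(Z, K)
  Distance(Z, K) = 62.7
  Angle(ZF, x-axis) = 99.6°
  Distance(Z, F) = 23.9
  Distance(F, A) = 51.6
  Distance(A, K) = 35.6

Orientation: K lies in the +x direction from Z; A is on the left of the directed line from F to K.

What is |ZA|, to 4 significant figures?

56.76

Z is at the origin; Z and K share the same y with |ZK| = 62.7 and K in +x, so K = (62.7, 0). ZF runs at 99.6° with |ZF| = 23.9, so F = (-3.986, 23.57). A is determined by |FA| = 51.6 and |AK| = 35.6 together: it lies at the intersection of circle(F, 51.6) and circle(K, 35.6). With |FK| = 70.73, the foot of the radical line on FK is 45.23 from F and the perpendicular offset is √(51.6² − 45.23²) = 24.84. Taking the left-of-FK solution: A = (46.93, 31.92).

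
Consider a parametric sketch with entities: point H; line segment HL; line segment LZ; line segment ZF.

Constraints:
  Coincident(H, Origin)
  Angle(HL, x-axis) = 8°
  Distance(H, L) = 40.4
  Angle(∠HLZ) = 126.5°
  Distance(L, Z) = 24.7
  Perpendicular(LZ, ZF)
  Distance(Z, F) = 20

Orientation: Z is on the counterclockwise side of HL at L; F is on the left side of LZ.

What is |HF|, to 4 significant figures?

50.30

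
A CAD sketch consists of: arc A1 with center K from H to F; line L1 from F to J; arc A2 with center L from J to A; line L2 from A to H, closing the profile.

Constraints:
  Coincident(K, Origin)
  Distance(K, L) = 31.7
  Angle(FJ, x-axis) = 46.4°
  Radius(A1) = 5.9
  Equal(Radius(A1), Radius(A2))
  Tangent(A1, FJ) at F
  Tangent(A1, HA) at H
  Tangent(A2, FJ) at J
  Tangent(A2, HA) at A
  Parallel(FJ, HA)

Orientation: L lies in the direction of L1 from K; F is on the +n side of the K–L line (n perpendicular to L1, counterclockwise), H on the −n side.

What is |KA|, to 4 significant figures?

32.24

The slot axis is L1's direction at 46.4°, so u = (cos 46.4°, sin 46.4°) = (0.6896, 0.7242) and n = (−sin 46.4°, cos 46.4°) = (-0.7242, 0.6896). K is at the origin and L lies 31.7 along u from K, so L = 31.7·u = (21.86, 22.96). Tangency of A1 to both parallel lines with radius 5.9 puts F and H at K ± 5.9·n: F = (-4.273, 4.069), H = (4.273, -4.069). Equal radii place J and A the same way about L: J = L + 5.9·n = (17.59, 27.03), A = L − 5.9·n = (26.13, 18.89). Then |KA| = |A − K| = 32.24.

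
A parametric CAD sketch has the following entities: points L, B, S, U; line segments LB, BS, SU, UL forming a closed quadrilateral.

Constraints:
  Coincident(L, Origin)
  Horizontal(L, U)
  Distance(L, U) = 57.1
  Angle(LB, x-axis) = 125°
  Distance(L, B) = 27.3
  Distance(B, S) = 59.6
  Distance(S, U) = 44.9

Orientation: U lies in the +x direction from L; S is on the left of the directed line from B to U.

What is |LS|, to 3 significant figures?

58.3

L is at the origin; LU is horizontal with |LU| = 57.1 and U in +x, so U = (57.1, 0). LB runs at 125.0° with |LB| = 27.3, so B = (-15.7, 22.4). S is determined by |BS| = 59.6 and |SU| = 44.9 together: it lies at the intersection of circle(B, 59.6) and circle(U, 44.9). With |BU| = 76.1, the foot of the radical line on BU is 48.1 from B and the perpendicular offset is √(59.6² − 48.1²) = 35.1. Taking the left-of-BU solution: S = (40.7, 41.8).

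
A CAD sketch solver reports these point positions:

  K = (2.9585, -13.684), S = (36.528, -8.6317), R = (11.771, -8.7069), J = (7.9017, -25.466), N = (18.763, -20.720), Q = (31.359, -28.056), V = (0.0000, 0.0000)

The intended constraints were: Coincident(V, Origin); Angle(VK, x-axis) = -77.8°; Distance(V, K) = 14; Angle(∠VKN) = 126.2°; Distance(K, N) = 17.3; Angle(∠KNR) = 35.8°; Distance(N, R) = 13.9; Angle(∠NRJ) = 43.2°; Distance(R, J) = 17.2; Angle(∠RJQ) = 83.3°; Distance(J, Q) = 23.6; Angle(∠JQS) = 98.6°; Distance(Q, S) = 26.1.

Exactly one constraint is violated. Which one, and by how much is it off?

Distance(Q, S) = 26.1 — off by 6.00.

V = (0.00, 0.00) ✓; VK at -77.80° ✓; |VK| = 14.00 ✓; ∠VKN = 126.2° ✓; |KN| = 17.30 ✓; ∠KNR = 35.80° ✓; |NR| = 13.90 ✓; ∠NRJ = 43.20° ✓; |RJ| = 17.20 ✓; ∠RJQ = 83.30° ✓; |JQ| = 23.60 ✓; ∠JQS = 98.60° ✓; |QS| = 20.10 ✗.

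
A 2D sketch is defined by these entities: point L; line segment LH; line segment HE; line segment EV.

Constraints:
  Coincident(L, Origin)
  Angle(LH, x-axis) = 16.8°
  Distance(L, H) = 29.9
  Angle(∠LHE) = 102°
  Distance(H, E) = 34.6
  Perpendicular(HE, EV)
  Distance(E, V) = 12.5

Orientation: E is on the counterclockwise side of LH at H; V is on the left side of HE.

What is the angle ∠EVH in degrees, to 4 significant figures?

70.14°

∠LHE = 102.0°, so HE runs at 16.8° + (180° − 102.0°) = 94.80° from the x-axis; with |HE| = 34.6, E = H + 34.6·(cos 94.80°, sin 94.80°) = (25.73, 43.12). The perpendicularity gives EV at right angles to HE; with |EV| = 12.5 on the left of HE, V = E + 12.5·(-0.9965, -0.08368) = (13.27, 42.07). Then cos ∠EVH = VE·VH / (|VE||VH|), giving 70.14°.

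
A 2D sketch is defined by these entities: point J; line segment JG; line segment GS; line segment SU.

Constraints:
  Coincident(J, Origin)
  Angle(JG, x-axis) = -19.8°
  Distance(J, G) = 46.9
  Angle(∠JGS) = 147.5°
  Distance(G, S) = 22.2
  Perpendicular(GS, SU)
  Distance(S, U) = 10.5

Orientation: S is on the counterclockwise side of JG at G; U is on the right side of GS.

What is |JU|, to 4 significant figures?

71.33

J is at the origin; JG runs at -19.8° with length 46.9, so G = 46.9·(cos -19.8°, sin -19.8°) = (44.13, -15.89). ∠JGS = 147.5°, so GS runs at -19.8° + (180° − 147.5°) = 12.70° from the x-axis; with |GS| = 22.2, S = G + 22.2·(cos 12.70°, sin 12.70°) = (65.78, -11.01). GS ⟂ SU; with |SU| = 10.5 on the right of GS, U = S + 10.5·(0.2198, -0.9755) = (68.09, -21.25). Then |JU| = |U − J| = 71.33.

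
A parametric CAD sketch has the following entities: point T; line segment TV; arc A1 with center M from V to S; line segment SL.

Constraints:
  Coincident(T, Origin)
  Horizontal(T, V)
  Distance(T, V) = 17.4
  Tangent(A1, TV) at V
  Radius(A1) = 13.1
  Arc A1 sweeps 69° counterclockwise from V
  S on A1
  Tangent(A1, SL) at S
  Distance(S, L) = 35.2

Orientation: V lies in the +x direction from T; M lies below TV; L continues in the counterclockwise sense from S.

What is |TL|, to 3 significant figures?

41.9

On A1, V sits at bearing 90° from M; a 69° counterclockwise sweep puts S at bearing 159°, so S = M + 13.1·(cos 159°, sin 159°) = (5.17, -8.41). Since A1 is tangent to SL there, MS ⟂ SL, so SL runs along (−sin 159°, cos 159°); with |SL| = 35.2, L = (-7.44, -41.3). Then |TL| = |L − T| = 41.9.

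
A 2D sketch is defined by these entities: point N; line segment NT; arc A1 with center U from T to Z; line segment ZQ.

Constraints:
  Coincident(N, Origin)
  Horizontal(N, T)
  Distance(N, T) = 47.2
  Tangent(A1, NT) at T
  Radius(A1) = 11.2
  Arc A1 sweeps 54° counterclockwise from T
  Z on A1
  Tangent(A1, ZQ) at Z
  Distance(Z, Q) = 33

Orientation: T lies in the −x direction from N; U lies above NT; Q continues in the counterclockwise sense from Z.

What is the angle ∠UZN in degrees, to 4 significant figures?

150.9°

N is at the origin; N and T share the same y with |NT| = 47.2 and T on the −x side, so T = (-47.20, 0.000). Since A1 is tangent to NT there, UT ⟂ NT, so U = T + (0, 11.2) = (-47.20, 11.20). On A1, T sits at bearing -90° from U; a 54° counterclockwise sweep puts Z at bearing -36°, so Z = U + 11.2·(cos -36°, sin -36°) = (-38.14, 4.617). Then cos ∠UZN = ZU·ZN / (|ZU||ZN|), giving 150.9°.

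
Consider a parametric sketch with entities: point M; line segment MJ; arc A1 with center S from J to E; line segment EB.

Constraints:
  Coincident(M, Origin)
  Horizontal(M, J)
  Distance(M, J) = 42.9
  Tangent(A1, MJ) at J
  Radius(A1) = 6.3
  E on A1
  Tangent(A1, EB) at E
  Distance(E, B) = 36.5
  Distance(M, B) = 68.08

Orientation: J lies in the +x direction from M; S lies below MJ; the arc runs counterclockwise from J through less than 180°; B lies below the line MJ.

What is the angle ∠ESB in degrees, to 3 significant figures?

80.2°

M is at the origin; MJ is horizontal with |MJ| = 42.9 and J on the +x side, so J = (42.9, 0.00). The tangent condition forces SJ to be normal to MJ, so S = J + (0, -6.3) = (42.9, -6.30). Since SE ⟂ EB (tangency), |SB| = √(6.3² + 36.5²) = 37.0 regardless of where E sits on A1. So B lies on both circle(M, 68.08) and circle(S, 37.0); the below-MJ intersection is B = (53.8, -41.7). E is the foot of the tangent from B: E = (37.3, -9.15).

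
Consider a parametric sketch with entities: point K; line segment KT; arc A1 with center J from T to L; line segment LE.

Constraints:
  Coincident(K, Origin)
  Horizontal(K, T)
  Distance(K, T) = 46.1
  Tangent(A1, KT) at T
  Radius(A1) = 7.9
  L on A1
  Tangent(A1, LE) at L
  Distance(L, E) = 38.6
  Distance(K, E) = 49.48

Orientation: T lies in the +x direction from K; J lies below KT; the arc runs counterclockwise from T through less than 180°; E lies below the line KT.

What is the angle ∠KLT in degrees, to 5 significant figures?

136.42°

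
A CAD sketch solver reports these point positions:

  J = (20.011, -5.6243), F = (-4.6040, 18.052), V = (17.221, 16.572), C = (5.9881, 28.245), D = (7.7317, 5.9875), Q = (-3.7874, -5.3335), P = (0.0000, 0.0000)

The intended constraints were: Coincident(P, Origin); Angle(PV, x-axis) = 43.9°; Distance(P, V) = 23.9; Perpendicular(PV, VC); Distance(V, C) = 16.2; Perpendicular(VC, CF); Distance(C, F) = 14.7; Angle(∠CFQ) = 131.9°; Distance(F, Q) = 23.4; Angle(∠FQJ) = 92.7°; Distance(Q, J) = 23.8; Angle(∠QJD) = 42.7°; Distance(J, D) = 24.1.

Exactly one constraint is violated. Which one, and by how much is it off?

Distance(J, D) = 24.1 — off by 7.20.

P = (0.00, 0.00) ✓; PV at 43.90° ✓; |PV| = 23.90 ✓; ∠(PV, VC) = 90.00° ✓; |VC| = 16.20 ✓; ∠(VC, CF) = 90.00° ✓; |CF| = 14.70 ✓; ∠CFQ = 131.9° ✓; |FQ| = 23.40 ✓; ∠FQJ = 92.70° ✓; |QJ| = 23.80 ✓; ∠QJD = 42.70° ✓; |JD| = 16.90 ✗.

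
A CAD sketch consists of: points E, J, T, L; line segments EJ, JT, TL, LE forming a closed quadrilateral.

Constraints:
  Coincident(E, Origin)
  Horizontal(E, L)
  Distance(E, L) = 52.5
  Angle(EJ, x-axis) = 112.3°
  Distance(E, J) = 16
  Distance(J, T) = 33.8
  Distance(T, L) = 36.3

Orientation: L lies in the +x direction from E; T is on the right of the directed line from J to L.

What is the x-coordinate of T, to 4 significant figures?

17.46

Checks: |JT| = 33.80 ✓; |TL| = 36.30 ✓.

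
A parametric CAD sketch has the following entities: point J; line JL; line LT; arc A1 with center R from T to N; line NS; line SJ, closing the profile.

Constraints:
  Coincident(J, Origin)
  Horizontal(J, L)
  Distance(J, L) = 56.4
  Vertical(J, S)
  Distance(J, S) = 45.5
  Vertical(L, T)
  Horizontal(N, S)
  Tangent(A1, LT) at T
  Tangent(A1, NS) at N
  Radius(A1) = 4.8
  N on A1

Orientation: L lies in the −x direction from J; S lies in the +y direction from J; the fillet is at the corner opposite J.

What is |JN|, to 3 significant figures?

68.8

J is at the origin; JL is horizontal with |JL| = 56.4 and L on the −x side, so L = (-56.4, 0.00). J and S share the same x with |JS| = 45.5 and S on the +y side, so S = (0.00, 45.5). The virtual corner opposite J is at (-56.4, 45.5). The tangent condition forces RT to be normal to LT and the tangent condition forces RN to be normal to NS, with radius 4.8, so the center R sits 4.8 in from both sides at R = (-51.6, 40.7). That places the tangent points at T = (-56.4, 40.7) on LT and N = (-51.6, 45.5) on NS. Then |JN| = |N − J| = 68.8.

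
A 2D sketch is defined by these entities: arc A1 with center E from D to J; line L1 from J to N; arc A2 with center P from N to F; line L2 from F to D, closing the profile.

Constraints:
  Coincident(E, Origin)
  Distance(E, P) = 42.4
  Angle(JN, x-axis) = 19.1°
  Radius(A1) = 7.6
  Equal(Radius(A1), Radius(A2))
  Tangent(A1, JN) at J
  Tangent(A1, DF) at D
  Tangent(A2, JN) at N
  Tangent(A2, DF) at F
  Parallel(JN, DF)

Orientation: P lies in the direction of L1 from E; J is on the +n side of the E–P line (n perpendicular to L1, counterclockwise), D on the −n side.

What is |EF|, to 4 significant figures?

43.08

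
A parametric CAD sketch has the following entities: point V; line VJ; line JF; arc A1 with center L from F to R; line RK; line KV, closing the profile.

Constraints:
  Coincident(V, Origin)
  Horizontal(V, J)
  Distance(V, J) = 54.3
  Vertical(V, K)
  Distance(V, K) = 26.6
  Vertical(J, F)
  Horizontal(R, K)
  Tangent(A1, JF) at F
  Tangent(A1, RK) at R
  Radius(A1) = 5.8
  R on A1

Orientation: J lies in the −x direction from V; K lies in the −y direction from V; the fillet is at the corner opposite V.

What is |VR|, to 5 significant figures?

55.316

The virtual corner opposite V is at (-54.300, -26.600). The tangent condition forces LF to be normal to JF and since A1 is tangent to RK there, LR ⟂ RK, with radius 5.8, so the center L sits 5.8 in from both sides at L = (-48.500, -20.800). That places the tangent points at F = (-54.300, -20.800) on JF and R = (-48.500, -26.600) on RK. Then |VR| = |R − V| = 55.316.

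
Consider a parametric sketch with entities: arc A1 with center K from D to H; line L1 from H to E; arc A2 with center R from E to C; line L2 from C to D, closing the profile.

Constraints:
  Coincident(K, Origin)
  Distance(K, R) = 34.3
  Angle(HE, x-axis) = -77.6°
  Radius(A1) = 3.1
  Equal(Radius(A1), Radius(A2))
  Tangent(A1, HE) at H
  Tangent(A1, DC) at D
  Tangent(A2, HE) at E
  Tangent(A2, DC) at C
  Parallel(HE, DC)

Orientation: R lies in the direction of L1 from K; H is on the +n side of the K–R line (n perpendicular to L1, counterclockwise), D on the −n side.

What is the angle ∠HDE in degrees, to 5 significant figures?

79.754°

The slot axis is L1's direction at -77.6°, so u = (cos -77.6°, sin -77.6°) = (0.21474, -0.97667) and n = (−sin -77.6°, cos -77.6°) = (0.97667, 0.21474). K is at the origin and R lies 34.3 along u from K, so R = 34.3·u = (7.3654, -33.500). Tangency of A1 to both parallel lines with radius 3.1 puts H and D at K ± 3.1·n: H = (3.0277, 0.66568), D = (-3.0277, -0.66568). Equal radii place E and C the same way about R: E = R + 3.1·n = (10.393, -32.834), C = R − 3.1·n = (4.3377, -34.166). Then cos ∠HDE = DH·DE / (|DH||DE|), giving 79.754°.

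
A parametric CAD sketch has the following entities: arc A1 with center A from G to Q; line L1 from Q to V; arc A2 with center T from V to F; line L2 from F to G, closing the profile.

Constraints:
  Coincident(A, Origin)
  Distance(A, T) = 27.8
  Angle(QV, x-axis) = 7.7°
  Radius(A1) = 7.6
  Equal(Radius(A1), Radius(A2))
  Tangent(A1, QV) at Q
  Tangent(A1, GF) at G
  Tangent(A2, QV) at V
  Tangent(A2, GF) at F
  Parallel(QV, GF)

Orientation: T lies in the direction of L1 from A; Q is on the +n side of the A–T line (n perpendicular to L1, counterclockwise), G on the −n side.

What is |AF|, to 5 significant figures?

28.820

The slot axis is L1's direction at 7.7°, so u = (cos 7.7°, sin 7.7°) = (0.99098, 0.13399) and n = (−sin 7.7°, cos 7.7°) = (-0.13399, 0.99098). A is at the origin and T lies 27.8 along u from A, so T = 27.8·u = (27.549, 3.7248). Tangency of A1 to both parallel lines with radius 7.6 puts Q and G at A ± 7.6·n: Q = (-1.0183, 7.5315), G = (1.0183, -7.5315). Equal radii place V and F the same way about T: V = T + 7.6·n = (26.531, 11.256), F = T − 7.6·n = (28.568, -3.8067). Then |AF| = |F − A| = 28.820.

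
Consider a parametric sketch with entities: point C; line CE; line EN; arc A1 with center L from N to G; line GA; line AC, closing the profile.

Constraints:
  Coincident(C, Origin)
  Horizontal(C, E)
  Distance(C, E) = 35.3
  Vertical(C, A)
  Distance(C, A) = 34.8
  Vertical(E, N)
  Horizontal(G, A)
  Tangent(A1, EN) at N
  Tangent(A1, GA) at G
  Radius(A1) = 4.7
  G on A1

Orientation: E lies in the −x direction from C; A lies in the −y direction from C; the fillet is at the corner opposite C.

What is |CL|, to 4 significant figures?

42.92

C is at the origin; C and E share the same y with |CE| = 35.3 and E on the −x side, so E = (-35.30, 0.000). C and A share the same x with |CA| = 34.8 and A on the −y side, so A = (0.000, -34.80). The virtual corner opposite C is at (-35.30, -34.80). The tangent condition forces LN to be normal to EN and tangency of A1 to GA means the radius LG is perpendicular to GA, with radius 4.7, so the center L sits 4.7 in from both sides at L = (-30.60, -30.10). Then |CL| = |L − C| = 42.92.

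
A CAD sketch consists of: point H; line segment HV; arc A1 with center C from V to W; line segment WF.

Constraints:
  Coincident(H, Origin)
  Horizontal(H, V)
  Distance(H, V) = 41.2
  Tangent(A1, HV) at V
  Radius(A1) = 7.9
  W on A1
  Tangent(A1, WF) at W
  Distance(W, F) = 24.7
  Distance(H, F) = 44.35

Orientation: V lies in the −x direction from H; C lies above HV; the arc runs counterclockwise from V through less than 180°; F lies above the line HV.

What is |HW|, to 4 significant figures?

34.09

H is at the origin; HV is horizontal with |HV| = 41.2 and V on the −x side, so V = (-41.20, 0.000). A1 meets HV tangentially, so CV is at right angles to HV, so C = V + (0, 7.9) = (-41.20, 7.900). Since CW ⟂ WF (tangency), |CF| = √(7.9² + 24.7²) = 25.93 regardless of where W sits on A1. So F lies on both circle(H, 44.35) and circle(C, 25.93); the above-HV intersection is F = (-30.98, 31.73). W is the foot of the tangent from F: W = (-33.34, 7.147).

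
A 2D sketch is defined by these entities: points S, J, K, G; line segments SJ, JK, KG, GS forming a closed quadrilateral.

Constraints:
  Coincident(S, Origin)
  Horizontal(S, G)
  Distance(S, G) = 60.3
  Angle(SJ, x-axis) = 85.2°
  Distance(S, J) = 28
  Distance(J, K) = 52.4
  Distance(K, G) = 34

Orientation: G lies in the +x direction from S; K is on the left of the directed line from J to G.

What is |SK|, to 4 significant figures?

63.92

Checks: |JK| = 52.40 ✓; |KG| = 34.00 ✓.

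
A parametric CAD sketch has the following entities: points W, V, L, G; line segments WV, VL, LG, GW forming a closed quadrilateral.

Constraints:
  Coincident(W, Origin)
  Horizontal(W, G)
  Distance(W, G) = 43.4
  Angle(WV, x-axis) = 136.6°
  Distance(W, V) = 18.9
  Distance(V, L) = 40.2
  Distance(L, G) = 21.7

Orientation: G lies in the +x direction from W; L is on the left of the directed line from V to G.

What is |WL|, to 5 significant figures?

29.738

W is at the origin; WG is horizontal with |WG| = 43.4 and G in +x, so G = (43.4, 0). WV runs at 136.6° with |WV| = 18.9, so V = (-13.732, 12.986). L is determined by |VL| = 40.2 and |LG| = 21.7 together: it lies at the intersection of circle(V, 40.2) and circle(G, 21.7). With |VG| = 58.590, the foot of the radical line on VG is 39.067 from V and the perpendicular offset is √(40.2² − 39.067²) = 9.4751. Taking the left-of-VG solution: L = (26.464, 13.566).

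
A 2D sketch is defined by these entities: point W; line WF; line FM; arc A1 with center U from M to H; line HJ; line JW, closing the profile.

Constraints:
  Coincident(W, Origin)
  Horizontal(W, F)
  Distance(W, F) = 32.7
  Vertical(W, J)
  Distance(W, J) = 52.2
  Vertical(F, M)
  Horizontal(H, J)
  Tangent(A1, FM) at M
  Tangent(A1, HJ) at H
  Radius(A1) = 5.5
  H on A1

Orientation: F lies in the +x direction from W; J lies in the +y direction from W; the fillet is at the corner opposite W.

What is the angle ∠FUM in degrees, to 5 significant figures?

83.283°

The virtual corner opposite W is at (32.700, 52.200). A1 meets FM tangentially, so UM is at right angles to FM and the tangent condition forces UH to be normal to HJ, with radius 5.5, so the center U sits 5.5 in from both sides at U = (27.200, 46.700). That places the tangent points at M = (32.700, 46.700) on FM and H = (27.200, 52.200) on HJ. Then cos ∠FUM = UF·UM / (|UF||UM|), giving 83.283°.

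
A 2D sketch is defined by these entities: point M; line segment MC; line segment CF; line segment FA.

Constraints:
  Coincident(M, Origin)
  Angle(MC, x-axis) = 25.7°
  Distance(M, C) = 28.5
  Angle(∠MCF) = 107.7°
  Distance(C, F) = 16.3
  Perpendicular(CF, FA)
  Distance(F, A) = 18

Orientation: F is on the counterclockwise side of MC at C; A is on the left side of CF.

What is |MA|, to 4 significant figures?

26.59

M is at the origin; MC runs at 25.7° with length 28.5, so C = 28.5·(cos 25.7°, sin 25.7°) = (25.68, 12.36). ∠MCF = 107.7°, so CF runs at 25.7° + (180° − 107.7°) = 98.00° from the x-axis; with |CF| = 16.3, F = C + 16.3·(cos 98.00°, sin 98.00°) = (23.41, 28.50). CF ⟂ FA; with |FA| = 18.0 on the left of CF, A = F + 18.0·(-0.9903, -0.1392) = (5.587, 26.00). Then |MA| = |A − M| = 26.59.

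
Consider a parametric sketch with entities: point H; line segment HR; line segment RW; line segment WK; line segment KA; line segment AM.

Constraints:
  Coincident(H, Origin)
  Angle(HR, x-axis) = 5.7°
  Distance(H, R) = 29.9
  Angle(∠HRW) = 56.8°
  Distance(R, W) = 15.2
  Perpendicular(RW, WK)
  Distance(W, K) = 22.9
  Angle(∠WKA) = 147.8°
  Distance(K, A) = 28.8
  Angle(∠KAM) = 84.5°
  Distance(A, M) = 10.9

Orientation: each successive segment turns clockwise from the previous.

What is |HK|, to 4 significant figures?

2.422

∠HRW = 56.8° gives RW at -117.5° from the x-axis; with |RW| = 15.2, W = (22.73, -10.51). The perpendicularity gives WK at right angles to RW, so WK runs at 152.5°; with |WK| = 22.9, K = (2.421, 0.06114). Then |HK| = |K − H| = 2.422.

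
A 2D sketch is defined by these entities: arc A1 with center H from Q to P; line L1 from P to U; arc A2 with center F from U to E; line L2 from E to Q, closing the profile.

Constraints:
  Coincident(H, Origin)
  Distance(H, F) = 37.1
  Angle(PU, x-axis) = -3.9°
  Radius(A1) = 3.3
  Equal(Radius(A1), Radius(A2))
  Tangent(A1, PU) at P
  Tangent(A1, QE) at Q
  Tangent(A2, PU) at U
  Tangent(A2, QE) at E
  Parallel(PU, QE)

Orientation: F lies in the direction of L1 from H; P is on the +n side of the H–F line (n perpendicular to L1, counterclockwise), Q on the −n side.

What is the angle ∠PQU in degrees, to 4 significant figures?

79.91°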